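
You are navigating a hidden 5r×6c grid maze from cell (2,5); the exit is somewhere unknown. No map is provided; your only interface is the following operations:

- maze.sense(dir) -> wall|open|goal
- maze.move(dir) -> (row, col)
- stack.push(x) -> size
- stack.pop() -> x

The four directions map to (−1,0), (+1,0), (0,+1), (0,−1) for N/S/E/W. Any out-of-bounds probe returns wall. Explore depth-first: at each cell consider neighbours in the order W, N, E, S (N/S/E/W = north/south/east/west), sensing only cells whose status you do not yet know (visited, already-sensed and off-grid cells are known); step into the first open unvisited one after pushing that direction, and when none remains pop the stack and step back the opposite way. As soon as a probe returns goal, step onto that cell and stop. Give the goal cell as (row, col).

Step: maze.sense[west]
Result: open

Step: stack.push[west]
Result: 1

Step: maze.move[west]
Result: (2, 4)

Step: maze.sense[west]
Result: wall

Step: maze.sense[north]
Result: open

Step: stack.push[north]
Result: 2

Step: maze.move[north]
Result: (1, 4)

Step: maze.sense[west]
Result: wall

Step: maze.sense[north]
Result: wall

Step: maze.sense[east]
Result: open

Step: stack.push[east]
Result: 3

Step: maze.move[east]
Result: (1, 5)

Step: maze.sense[north]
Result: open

Step: stack.push[north]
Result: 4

Step: maze.move[north]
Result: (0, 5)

Step: stack.pop[]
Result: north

Step: maze.move[south]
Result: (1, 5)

Step: stack.pop[]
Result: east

Step: maze.move[west]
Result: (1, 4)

Step: stack.pop[]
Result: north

Step: maze.move[south]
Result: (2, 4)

Step: maze.sense[south]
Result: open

Step: stack.push[south]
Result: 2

Step: maze.move[south]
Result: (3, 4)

Step: maze.sense[west]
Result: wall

Step: maze.sense[east]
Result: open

Step: stack.push[east]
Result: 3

Step: maze.move[east]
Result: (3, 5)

Step: maze.sense[south]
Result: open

Step: stack.push[south]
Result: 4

Step: maze.move[south]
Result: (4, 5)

Step: maze.sense[west]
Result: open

Step: stack.push[west]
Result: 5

Step: maze.move[west]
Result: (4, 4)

Step: maze.sense[west]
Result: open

Step: stack.push[west]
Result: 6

Step: maze.move[west]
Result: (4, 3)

Step: maze.sense[west]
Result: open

Step: stack.push[west]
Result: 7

Step: maze.move[west]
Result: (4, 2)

Step: maze.sense[west]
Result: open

Step: stack.push[west]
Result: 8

Step: maze.move[west]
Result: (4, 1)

Step: maze.sense[west]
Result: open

Step: stack.push[west]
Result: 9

Step: maze.move[west]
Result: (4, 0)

Step: maze.sense[north]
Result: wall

Step: stack.pop[]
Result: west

Step: maze.move[east]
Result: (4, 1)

Step: maze.sense[north]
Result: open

Step: stack.push[north]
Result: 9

Step: maze.move[north]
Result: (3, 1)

Step: maze.sense[north]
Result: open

Step: stack.push[north]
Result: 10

Step: maze.move[north]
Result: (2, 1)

Step: maze.sense[west]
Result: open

Step: stack.push[west]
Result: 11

Step: maze.move[west]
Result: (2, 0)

Step: maze.sense[north]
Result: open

Step: stack.push[north]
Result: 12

Step: maze.move[north]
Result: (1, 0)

Step: maze.sense[north]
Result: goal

Step: maze.move[north]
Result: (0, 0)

Answer: (0, 0)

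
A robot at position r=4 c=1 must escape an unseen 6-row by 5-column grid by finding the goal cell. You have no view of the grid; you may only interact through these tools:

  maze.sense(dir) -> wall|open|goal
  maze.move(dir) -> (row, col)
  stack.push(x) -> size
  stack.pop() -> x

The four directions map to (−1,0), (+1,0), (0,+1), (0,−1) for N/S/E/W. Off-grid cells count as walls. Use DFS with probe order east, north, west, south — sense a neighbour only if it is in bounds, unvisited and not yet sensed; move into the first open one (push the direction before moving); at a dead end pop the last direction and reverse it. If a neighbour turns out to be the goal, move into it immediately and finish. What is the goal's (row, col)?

>>> sense dir='east'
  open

>>> push x='east'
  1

>>> move dir='east'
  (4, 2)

>>> sense dir='east'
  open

>>> push x='east'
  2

>>> move dir='east'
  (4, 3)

>>> sense dir='east'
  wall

>>> sense dir='north'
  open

>>> push x='north'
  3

>>> move dir='north'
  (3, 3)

>>> sense dir='east'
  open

>>> push x='east'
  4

>>> move dir='east'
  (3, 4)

>>> sense dir='north'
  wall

>>> pop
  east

>>> move dir='west'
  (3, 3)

>>> sense dir='north'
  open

>>> push x='north'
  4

>>> move dir='north'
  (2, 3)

>>> sense dir='north'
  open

>>> push x='north'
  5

>>> move dir='north'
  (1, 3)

>>> sense dir='east'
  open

>>> push x='east'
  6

>>> move dir='east'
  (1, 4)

>>> sense dir='north'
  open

>>> push x='north'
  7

>>> move dir='north'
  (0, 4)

>>> sense dir='west'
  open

>>> push x='west'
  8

>>> move dir='west'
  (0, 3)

>>> sense dir='west'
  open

>>> push x='west'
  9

>>> move dir='west'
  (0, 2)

>>> sense dir='west'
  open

>>> push x='west'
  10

>>> move dir='west'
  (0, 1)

>>> sense dir='west'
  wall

>>> sense dir='south'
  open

>>> push x='south'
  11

>>> move dir='south'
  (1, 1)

>>> sense dir='east'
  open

>>> push x='east'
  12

>>> move dir='east'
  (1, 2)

>>> sense dir='south'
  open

>>> push x='south'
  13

>>> move dir='south'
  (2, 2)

>>> sense dir='west'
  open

>>> push x='west'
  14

>>> move dir='west'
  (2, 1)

>>> sense dir='west'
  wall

>>> sense dir='south'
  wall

>>> pop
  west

>>> move dir='east'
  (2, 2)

>>> sense dir='south'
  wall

>>> pop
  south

>>> move dir='north'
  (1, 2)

>>> pop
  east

>>> move dir='west'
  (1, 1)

>>> sense dir='west'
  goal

>>> move dir='west'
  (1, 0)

Answer: (1, 0)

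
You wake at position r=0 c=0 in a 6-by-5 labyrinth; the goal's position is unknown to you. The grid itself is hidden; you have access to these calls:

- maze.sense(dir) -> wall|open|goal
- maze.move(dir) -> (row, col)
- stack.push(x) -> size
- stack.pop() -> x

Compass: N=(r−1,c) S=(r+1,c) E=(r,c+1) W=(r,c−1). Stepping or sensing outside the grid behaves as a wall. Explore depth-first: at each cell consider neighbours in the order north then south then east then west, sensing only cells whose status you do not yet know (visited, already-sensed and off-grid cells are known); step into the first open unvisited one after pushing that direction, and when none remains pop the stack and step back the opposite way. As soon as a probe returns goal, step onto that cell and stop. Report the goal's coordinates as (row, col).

Now I run sense on south, giving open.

I invoke push on south, and observe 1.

Now I run move on south, : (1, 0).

Calling sense on south, : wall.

I call sense on east, — result: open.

Invoking push on east, and get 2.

I use move on east, : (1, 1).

I use sense on north, and see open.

Next I call push on north, which returns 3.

I invoke move on north, → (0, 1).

Next I call sense on east, and see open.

I use push on east, : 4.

I run move on east, which returns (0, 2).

Calling sense on south, and see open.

Invoking push on south, : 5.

I try move on south, : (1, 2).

Calling sense on south, which returns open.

I try push on south, giving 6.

Now I run move on south, and get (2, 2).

Invoking sense on south, and observe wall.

Calling sense on east, and observe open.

Using push on east, — result: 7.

I use move on east, : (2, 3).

I call sense on north, giving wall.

Then sense on south, giving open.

Invoking push on south, giving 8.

I run move on south, which returns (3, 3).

I try sense on south, and see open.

Using push on south, yielding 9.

I run move on south, and observe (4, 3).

Invoking sense on south, : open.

Invoking push on south, which returns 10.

Invoking move on south, and observe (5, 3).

Then sense on east, yielding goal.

I call move on east, yielding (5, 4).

Answer: (5, 4)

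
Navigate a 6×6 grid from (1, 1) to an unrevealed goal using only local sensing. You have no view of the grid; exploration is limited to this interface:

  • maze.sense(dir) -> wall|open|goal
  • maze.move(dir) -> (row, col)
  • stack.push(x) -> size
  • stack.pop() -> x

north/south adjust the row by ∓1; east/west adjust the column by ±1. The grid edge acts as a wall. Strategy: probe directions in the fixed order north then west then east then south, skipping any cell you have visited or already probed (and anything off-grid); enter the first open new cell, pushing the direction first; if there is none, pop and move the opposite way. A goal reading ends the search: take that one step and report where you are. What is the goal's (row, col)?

CALL maze.sense[dir=north]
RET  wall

CALL maze.sense[dir=west]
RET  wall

CALL maze.sense[dir=east]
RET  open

CALL stack.push[x=east]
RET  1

CALL maze.move[dir=east]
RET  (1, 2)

CALL maze.sense[dir=north]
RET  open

CALL stack.push[x=north]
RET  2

CALL maze.move[dir=north]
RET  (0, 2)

CALL maze.sense[dir=east]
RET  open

CALL stack.push[x=east]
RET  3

CALL maze.move[dir=east]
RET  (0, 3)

CALL maze.sense[dir=east]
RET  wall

CALL maze.sense[dir=south]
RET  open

CALL stack.push[x=south]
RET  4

CALL maze.move[dir=south]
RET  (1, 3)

CALL maze.sense[dir=east]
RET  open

CALL stack.push[x=east]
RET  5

CALL maze.move[dir=east]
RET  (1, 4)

CALL maze.sense[dir=east]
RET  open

CALL stack.push[x=east]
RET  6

CALL maze.move[dir=east]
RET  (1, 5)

CALL maze.sense[dir=north]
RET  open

CALL stack.push[x=north]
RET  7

CALL maze.move[dir=north]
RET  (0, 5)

CALL stack.pop[]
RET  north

CALL maze.move[dir=south]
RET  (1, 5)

CALL maze.sense[dir=south]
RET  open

CALL stack.push[x=south]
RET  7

CALL maze.move[dir=south]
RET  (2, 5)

CALL maze.sense[dir=west]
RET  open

CALL stack.push[x=west]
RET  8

CALL maze.move[dir=west]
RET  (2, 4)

CALL maze.sense[dir=west]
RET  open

CALL stack.push[x=west]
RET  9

CALL maze.move[dir=west]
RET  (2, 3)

CALL maze.sense[dir=west]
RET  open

CALL stack.push[x=west]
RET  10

CALL maze.move[dir=west]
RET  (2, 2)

CALL maze.sense[dir=west]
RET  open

CALL stack.push[x=west]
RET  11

CALL maze.move[dir=west]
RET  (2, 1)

CALL maze.sense[dir=west]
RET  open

CALL stack.push[x=west]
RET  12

CALL maze.move[dir=west]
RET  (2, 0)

CALL maze.sense[dir=south]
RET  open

CALL stack.push[x=south]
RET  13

CALL maze.move[dir=south]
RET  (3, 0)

CALL maze.sense[dir=east]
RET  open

CALL stack.push[x=east]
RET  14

CALL maze.move[dir=east]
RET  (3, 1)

CALL maze.sense[dir=east]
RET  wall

CALL maze.sense[dir=south]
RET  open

CALL stack.push[x=south]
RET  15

CALL maze.move[dir=south]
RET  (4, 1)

CALL maze.sense[dir=west]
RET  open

CALL stack.push[x=west]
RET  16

CALL maze.move[dir=west]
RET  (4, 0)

CALL maze.sense[dir=south]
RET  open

CALL stack.push[x=south]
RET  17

CALL maze.move[dir=south]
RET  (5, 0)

CALL maze.sense[dir=east]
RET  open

CALL stack.push[x=east]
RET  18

CALL maze.move[dir=east]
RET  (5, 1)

CALL maze.sense[dir=east]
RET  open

CALL stack.push[x=east]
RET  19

CALL maze.move[dir=east]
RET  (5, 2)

CALL maze.sense[dir=north]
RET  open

CALL stack.push[x=north]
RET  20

CALL maze.move[dir=north]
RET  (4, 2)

CALL maze.sense[dir=east]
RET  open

CALL stack.push[x=east]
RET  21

CALL maze.move[dir=east]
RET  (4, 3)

CALL maze.sense[dir=north]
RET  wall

CALL maze.sense[dir=east]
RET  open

CALL stack.push[x=east]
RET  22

CALL maze.move[dir=east]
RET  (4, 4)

CALL maze.sense[dir=north]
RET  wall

CALL maze.sense[dir=east]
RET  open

CALL stack.push[x=east]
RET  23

CALL maze.move[dir=east]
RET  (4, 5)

CALL maze.sense[dir=north]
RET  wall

CALL maze.sense[dir=south]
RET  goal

CALL maze.move[dir=south]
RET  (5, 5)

Answer: (5, 5)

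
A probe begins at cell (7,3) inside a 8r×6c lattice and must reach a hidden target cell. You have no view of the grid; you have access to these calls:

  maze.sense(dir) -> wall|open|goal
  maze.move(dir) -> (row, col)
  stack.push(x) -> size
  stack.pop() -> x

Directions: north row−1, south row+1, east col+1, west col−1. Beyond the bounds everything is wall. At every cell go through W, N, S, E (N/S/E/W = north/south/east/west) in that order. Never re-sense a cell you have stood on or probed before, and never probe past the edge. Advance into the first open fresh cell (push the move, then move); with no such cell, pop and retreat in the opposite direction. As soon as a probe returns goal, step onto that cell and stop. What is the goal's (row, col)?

[in] maze.sense dir='west'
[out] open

[in] stack.push x='west'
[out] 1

[in] maze.move dir='west'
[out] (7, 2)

[in] maze.sense dir='west'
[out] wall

[in] maze.sense dir='north'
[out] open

[in] stack.push x='north'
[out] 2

[in] maze.move dir='north'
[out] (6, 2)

[in] maze.sense dir='west'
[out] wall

[in] maze.sense dir='north'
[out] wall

[in] maze.sense dir='east'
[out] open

[in] stack.push x='east'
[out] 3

[in] maze.move dir='east'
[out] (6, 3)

[in] maze.sense dir='north'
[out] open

[in] stack.push x='north'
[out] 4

[in] maze.move dir='north'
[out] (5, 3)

[in] maze.sense dir='north'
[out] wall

[in] maze.sense dir='east'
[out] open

[in] stack.push x='east'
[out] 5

[in] maze.move dir='east'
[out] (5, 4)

[in] maze.sense dir='north'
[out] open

[in] stack.push x='north'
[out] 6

[in] maze.move dir='north'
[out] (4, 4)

[in] maze.sense dir='north'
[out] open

[in] stack.push x='north'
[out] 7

[in] maze.move dir='north'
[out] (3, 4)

[in] maze.sense dir='west'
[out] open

[in] stack.push x='west'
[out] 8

[in] maze.move dir='west'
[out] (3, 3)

[in] maze.sense dir='west'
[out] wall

[in] maze.sense dir='north'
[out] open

[in] stack.push x='north'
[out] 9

[in] maze.move dir='north'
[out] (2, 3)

[in] maze.sense dir='west'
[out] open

[in] stack.push x='west'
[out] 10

[in] maze.move dir='west'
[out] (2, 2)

[in] maze.sense dir='west'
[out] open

[in] stack.push x='west'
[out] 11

[in] maze.move dir='west'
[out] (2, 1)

[in] maze.sense dir='west'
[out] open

[in] stack.push x='west'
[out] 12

[in] maze.move dir='west'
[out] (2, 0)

[in] maze.sense dir='north'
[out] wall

[in] maze.sense dir='south'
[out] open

[in] stack.push x='south'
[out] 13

[in] maze.move dir='south'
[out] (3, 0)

[in] maze.sense dir='south'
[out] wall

[in] maze.sense dir='east'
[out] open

[in] stack.push x='east'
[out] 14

[in] maze.move dir='east'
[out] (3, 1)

[in] maze.sense dir='south'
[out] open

[in] stack.push x='south'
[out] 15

[in] maze.move dir='south'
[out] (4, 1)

[in] maze.sense dir='south'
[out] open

[in] stack.push x='south'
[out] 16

[in] maze.move dir='south'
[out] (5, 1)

[in] maze.sense dir='west'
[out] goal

[in] maze.move dir='west'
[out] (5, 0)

Answer: (5, 0)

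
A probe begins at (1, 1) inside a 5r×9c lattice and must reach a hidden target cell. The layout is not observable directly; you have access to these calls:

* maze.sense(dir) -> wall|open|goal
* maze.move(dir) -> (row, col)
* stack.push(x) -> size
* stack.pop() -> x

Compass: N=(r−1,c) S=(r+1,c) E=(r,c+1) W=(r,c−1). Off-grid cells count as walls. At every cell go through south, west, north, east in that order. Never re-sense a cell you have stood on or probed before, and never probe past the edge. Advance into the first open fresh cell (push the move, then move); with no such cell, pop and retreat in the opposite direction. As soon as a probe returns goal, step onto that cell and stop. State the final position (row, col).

·→ maze.sense(dir→south)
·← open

·→ stack.push(x→south)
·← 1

·→ maze.move(dir→south)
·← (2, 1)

·→ maze.sense(dir→south)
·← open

·→ stack.push(x→south)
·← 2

·→ maze.move(dir→south)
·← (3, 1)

·→ maze.sense(dir→south)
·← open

·→ stack.push(x→south)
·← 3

·→ maze.move(dir→south)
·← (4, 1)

·→ maze.sense(dir→west)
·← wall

·→ maze.sense(dir→east)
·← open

·→ stack.push(x→east)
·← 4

·→ maze.move(dir→east)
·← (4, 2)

·→ maze.sense(dir→north)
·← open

·→ stack.push(x→north)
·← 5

·→ maze.move(dir→north)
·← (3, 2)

·→ maze.sense(dir→north)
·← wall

·→ maze.sense(dir→east)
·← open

·→ stack.push(x→east)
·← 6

·→ maze.move(dir→east)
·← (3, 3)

·→ maze.sense(dir→south)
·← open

·→ stack.push(x→south)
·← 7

·→ maze.move(dir→south)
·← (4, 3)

·→ maze.sense(dir→east)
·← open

·→ stack.push(x→east)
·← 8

·→ maze.move(dir→east)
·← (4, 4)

·→ maze.sense(dir→north)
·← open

·→ stack.push(x→north)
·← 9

·→ maze.move(dir→north)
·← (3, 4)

·→ maze.sense(dir→north)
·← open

·→ stack.push(x→north)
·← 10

·→ maze.move(dir→north)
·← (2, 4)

·→ maze.sense(dir→west)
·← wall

·→ maze.sense(dir→north)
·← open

·→ stack.push(x→north)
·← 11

·→ maze.move(dir→north)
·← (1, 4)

·→ maze.sense(dir→west)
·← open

·→ stack.push(x→west)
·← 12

·→ maze.move(dir→west)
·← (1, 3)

·→ maze.sense(dir→west)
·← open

·→ stack.push(x→west)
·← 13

·→ maze.move(dir→west)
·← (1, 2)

·→ maze.sense(dir→north)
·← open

·→ stack.push(x→north)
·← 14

·→ maze.move(dir→north)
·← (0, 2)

·→ maze.sense(dir→west)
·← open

·→ stack.push(x→west)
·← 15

·→ maze.move(dir→west)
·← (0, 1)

·→ maze.sense(dir→west)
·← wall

·→ stack.pop()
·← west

·→ maze.move(dir→east)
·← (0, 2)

·→ maze.sense(dir→east)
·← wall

·→ stack.pop()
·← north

·→ maze.move(dir→south)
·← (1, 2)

·→ stack.pop()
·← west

·→ maze.move(dir→east)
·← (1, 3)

·→ stack.pop()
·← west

·→ maze.move(dir→east)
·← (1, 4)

·→ maze.sense(dir→north)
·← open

·→ stack.push(x→north)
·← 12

·→ maze.move(dir→north)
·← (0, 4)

·→ maze.sense(dir→east)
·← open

·→ stack.push(x→east)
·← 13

·→ maze.move(dir→east)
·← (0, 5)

·→ maze.sense(dir→south)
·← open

·→ stack.push(x→south)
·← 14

·→ maze.move(dir→south)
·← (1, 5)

·→ maze.sense(dir→south)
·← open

·→ stack.push(x→south)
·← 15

·→ maze.move(dir→south)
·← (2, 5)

·→ maze.sense(dir→south)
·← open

·→ stack.push(x→south)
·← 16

·→ maze.move(dir→south)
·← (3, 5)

·→ maze.sense(dir→south)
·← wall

·→ maze.sense(dir→east)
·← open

·→ stack.push(x→east)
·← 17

·→ maze.move(dir→east)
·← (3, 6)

·→ maze.sense(dir→south)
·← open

·→ stack.push(x→south)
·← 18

·→ maze.move(dir→south)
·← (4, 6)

·→ maze.sense(dir→east)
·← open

·→ stack.push(x→east)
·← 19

·→ maze.move(dir→east)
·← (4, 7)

·→ maze.sense(dir→north)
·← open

·→ stack.push(x→north)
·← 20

·→ maze.move(dir→north)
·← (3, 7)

·→ maze.sense(dir→north)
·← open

·→ stack.push(x→north)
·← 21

·→ maze.move(dir→north)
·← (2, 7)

·→ maze.sense(dir→west)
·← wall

·→ maze.sense(dir→north)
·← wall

·→ maze.sense(dir→east)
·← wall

·→ stack.pop()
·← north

·→ maze.move(dir→south)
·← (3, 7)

·→ maze.sense(dir→east)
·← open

·→ stack.push(x→east)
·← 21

·→ maze.move(dir→east)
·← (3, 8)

·→ maze.sense(dir→south)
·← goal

·→ maze.move(dir→south)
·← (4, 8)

Answer: (4, 8)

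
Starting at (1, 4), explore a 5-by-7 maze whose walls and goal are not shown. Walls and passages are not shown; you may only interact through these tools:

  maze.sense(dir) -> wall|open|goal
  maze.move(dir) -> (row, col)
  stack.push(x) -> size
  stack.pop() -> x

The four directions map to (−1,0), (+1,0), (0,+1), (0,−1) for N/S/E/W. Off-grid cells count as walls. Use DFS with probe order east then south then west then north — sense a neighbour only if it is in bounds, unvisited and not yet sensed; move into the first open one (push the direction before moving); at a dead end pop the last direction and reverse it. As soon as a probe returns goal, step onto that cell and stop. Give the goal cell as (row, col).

>>> maze.sense east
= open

>>> stack.push east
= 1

>>> maze.move east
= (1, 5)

>>> maze.sense east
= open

>>> stack.push east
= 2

>>> maze.move east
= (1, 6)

>>> maze.sense south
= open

>>> stack.push south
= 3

>>> maze.move south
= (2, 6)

>>> maze.sense south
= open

>>> stack.push south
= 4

>>> maze.move south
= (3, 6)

>>> maze.sense south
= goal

>>> maze.move south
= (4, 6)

Answer: (4, 6)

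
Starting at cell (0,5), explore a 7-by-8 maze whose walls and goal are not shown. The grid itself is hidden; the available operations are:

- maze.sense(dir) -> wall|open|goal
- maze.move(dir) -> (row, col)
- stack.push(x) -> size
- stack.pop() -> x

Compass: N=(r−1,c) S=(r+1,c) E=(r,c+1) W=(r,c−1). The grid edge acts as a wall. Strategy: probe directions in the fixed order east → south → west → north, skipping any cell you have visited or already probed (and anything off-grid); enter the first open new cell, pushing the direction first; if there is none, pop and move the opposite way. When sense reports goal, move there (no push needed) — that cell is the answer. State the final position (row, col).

[in] maze.sense dir: east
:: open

[in] stack.push x: east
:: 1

[in] maze.move dir: east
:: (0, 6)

[in] maze.sense dir: east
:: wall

[in] maze.sense dir: south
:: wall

[in] stack.pop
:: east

[in] maze.move dir: west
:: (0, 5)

[in] maze.sense dir: south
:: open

[in] stack.push x: south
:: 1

[in] maze.move dir: south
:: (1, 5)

[in] maze.sense dir: south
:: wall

[in] maze.sense dir: west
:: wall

[in] stack.pop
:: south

[in] maze.move dir: north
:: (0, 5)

[in] maze.sense dir: west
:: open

[in] stack.push x: west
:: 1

[in] maze.move dir: west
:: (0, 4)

[in] maze.sense dir: west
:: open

[in] stack.push x: west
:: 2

[in] maze.move dir: west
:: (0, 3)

[in] maze.sense dir: south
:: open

[in] stack.push x: south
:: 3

[in] maze.move dir: south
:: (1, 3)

[in] maze.sense dir: south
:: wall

[in] maze.sense dir: west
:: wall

[in] stack.pop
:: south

[in] maze.move dir: north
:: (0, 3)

[in] maze.sense dir: west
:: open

[in] stack.push x: west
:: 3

[in] maze.move dir: west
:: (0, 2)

[in] maze.sense dir: west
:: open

[in] stack.push x: west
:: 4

[in] maze.move dir: west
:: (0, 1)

[in] maze.sense dir: south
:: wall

[in] maze.sense dir: west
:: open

[in] stack.push x: west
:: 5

[in] maze.move dir: west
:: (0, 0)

[in] maze.sense dir: south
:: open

[in] stack.push x: south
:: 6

[in] maze.move dir: south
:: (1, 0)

[in] maze.sense dir: south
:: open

[in] stack.push x: south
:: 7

[in] maze.move dir: south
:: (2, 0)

[in] maze.sense dir: east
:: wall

[in] maze.sense dir: south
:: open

[in] stack.push x: south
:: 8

[in] maze.move dir: south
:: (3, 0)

[in] maze.sense dir: east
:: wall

[in] maze.sense dir: south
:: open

[in] stack.push x: south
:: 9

[in] maze.move dir: south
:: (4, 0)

[in] maze.sense dir: east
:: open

[in] stack.push x: east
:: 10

[in] maze.move dir: east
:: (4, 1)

[in] maze.sense dir: east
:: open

[in] stack.push x: east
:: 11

[in] maze.move dir: east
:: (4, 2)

[in] maze.sense dir: east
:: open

[in] stack.push x: east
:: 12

[in] maze.move dir: east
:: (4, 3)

[in] maze.sense dir: east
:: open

[in] stack.push x: east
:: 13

[in] maze.move dir: east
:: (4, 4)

[in] maze.sense dir: east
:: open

[in] stack.push x: east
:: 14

[in] maze.move dir: east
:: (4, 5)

[in] maze.sense dir: east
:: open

[in] stack.push x: east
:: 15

[in] maze.move dir: east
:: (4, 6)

[in] maze.sense dir: east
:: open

[in] stack.push x: east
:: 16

[in] maze.move dir: east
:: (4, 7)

[in] maze.sense dir: south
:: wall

[in] maze.sense dir: north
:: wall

[in] stack.pop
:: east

[in] maze.move dir: west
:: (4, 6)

[in] maze.sense dir: south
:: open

[in] stack.push x: south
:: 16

[in] maze.move dir: south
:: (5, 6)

[in] maze.sense dir: south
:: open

[in] stack.push x: south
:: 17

[in] maze.move dir: south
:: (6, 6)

[in] maze.sense dir: east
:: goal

[in] maze.move dir: east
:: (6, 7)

Answer: (6, 7)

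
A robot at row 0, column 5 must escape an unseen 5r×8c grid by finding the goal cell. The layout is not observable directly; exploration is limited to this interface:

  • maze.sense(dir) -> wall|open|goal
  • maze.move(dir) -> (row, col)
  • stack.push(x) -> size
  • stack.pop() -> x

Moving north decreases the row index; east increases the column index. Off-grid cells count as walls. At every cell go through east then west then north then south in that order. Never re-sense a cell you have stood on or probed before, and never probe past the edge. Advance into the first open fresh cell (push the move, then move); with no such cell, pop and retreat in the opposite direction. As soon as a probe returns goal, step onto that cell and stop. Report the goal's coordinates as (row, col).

Now I run maze.sense using dir: east, giving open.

I try stack.push using x: east, which returns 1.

Now I run maze.move using dir: east, which returns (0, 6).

I use maze.sense using dir: east, → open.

Next I call stack.push using x: east, — result: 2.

Calling maze.move using dir: east, and see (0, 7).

Then maze.sense using dir: south, yielding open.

Now I run stack.push using x: south, → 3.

Next I call maze.move using dir: south, : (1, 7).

Calling maze.sense using dir: west, giving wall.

Using maze.sense using dir: south, which returns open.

I run stack.push using x: south, : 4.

Using maze.move using dir: south, — result: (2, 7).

Calling maze.sense using dir: west, and get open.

I run stack.push using x: west, which returns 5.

Next I call maze.move using dir: west, and observe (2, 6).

I use maze.sense using dir: west, : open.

I try stack.push using x: west, yielding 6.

Then maze.move using dir: west, and observe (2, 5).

Next I call maze.sense using dir: west, — result: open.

I invoke stack.push using x: west, : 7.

Calling maze.move using dir: west, → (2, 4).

Next I call maze.sense using dir: west, which returns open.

Next I call stack.push using x: west, which returns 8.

I use maze.move using dir: west, yielding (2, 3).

I use maze.sense using dir: west, yielding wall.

Using maze.sense using dir: north, yielding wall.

Then maze.sense using dir: south, and observe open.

I invoke stack.push using x: south, → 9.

Invoking maze.move using dir: south, yielding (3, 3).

I call maze.sense using dir: east, which returns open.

I run stack.push using x: east, — result: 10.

Then maze.move using dir: east, → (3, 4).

I try maze.sense using dir: east, and observe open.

Then stack.push using x: east, which returns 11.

I call maze.move using dir: east, and get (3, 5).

I call maze.sense using dir: east, which returns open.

I run stack.push using x: east, and get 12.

Next I call maze.move using dir: east, and see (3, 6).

I run maze.sense using dir: east, and see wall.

I call maze.sense using dir: south, and see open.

Invoking stack.push using x: south, and observe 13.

I call maze.move using dir: south, and observe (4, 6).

I call maze.sense using dir: east, giving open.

I invoke stack.push using x: east, and get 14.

Next I call maze.move using dir: east, and see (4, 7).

I try stack.pop(), and observe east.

Then maze.move using dir: west, → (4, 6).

Using maze.sense using dir: west, and observe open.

Calling stack.push using x: west, giving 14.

Calling maze.move using dir: west, which returns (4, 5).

I run maze.sense using dir: west, yielding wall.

Invoking stack.pop(), yielding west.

Next I call maze.move using dir: east, yielding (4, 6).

Then stack.pop(), → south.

Using maze.move using dir: north, which returns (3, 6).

Next I call stack.pop, which returns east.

Invoking maze.move using dir: west, and see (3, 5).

Invoking stack.pop, and see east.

Then maze.move using dir: west, which returns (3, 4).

I run stack.pop, → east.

I use maze.move using dir: west, giving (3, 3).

Using maze.sense using dir: west, — result: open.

Using stack.push using x: west, and observe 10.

I use maze.move using dir: west, giving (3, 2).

I use maze.sense using dir: west, — result: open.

Calling stack.push using x: west, which returns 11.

Now I run maze.move using dir: west, giving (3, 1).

I run maze.sense using dir: west, giving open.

Invoking stack.push using x: west, → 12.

Then maze.move using dir: west, and get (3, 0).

Using maze.sense using dir: north, yielding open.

I run stack.push using x: north, giving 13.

I invoke maze.move using dir: north, which returns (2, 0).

Calling maze.sense using dir: east, and get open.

I try stack.push using x: east, → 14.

I invoke maze.move using dir: east, giving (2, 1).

Next I call maze.sense using dir: north, giving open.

Next I call stack.push using x: north, giving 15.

Then maze.move using dir: north, — result: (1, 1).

Invoking maze.sense using dir: east, yielding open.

Invoking stack.push using x: east, yielding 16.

I call maze.move using dir: east, and get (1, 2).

Calling maze.sense using dir: north, giving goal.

I run maze.move using dir: north, yielding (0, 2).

Answer: (0, 2)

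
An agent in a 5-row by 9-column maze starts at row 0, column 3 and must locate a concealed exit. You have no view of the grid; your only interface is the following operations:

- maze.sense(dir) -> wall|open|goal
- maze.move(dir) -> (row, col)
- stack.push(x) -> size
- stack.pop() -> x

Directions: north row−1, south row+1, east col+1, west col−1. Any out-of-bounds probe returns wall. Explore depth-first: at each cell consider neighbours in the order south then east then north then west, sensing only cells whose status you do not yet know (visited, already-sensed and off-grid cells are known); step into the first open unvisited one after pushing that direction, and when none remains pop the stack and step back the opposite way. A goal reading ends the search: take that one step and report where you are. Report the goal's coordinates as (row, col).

Action: sense[dir=south]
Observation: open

Action: push[x=south]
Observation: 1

Action: move[dir=south]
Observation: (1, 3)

Action: sense[dir=south]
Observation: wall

Action: sense[dir=east]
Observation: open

Action: push[x=east]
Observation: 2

Action: move[dir=east]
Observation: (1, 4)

Action: sense[dir=south]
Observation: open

Action: push[x=south]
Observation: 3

Action: move[dir=south]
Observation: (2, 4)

Action: sense[dir=south]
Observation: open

Action: push[x=south]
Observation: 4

Action: move[dir=south]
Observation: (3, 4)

Action: sense[dir=south]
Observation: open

Action: push[x=south]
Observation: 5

Action: move[dir=south]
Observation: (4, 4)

Action: sense[dir=east]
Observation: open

Action: push[x=east]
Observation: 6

Action: move[dir=east]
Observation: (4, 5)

Action: sense[dir=east]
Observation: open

Action: push[x=east]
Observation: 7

Action: move[dir=east]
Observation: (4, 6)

Action: sense[dir=east]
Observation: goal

Action: move[dir=east]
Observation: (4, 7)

Answer: (4, 7)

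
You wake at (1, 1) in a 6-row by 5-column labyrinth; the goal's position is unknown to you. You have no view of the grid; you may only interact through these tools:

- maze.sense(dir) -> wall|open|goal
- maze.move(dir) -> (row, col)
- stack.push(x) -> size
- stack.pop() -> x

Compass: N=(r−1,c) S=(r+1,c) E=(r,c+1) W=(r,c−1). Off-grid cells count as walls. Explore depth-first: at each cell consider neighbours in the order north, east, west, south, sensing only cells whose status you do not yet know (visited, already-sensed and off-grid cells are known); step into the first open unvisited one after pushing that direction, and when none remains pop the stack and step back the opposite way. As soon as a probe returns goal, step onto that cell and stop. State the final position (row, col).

Then sense using dir=north, and get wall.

Then sense using dir=east, and get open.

I run push using x=east, — result: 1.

Next I call move using dir=east, : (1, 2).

I call sense using dir=north, yielding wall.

I call sense using dir=east, which returns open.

I try push using x=east, yielding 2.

Now I run move using dir=east, which returns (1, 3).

Then sense using dir=north, : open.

I invoke push using x=north, giving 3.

Next I call move using dir=north, — result: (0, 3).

I run sense using dir=east, which returns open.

I use push using x=east, → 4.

I use move using dir=east, — result: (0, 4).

Next I call sense using dir=south, which returns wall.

I run pop(), : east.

Now I run move using dir=west, which returns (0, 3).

Calling pop, yielding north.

I invoke move using dir=south, : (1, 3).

I run sense using dir=south, — result: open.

I call push using x=south, → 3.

Calling move using dir=south, → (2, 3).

I use sense using dir=east, and see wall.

Now I run sense using dir=west, — result: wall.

Now I run sense using dir=south, — result: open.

Then push using x=south, → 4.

Using move using dir=south, and see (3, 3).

Invoking sense using dir=east, and observe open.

I call push using x=east, : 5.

I run move using dir=east, → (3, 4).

Using sense using dir=south, and see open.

Using push using x=south, → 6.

I invoke move using dir=south, which returns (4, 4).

Now I run sense using dir=west, : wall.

Next I call sense using dir=south, — result: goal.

I try move using dir=south, and observe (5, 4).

Answer: (5, 4)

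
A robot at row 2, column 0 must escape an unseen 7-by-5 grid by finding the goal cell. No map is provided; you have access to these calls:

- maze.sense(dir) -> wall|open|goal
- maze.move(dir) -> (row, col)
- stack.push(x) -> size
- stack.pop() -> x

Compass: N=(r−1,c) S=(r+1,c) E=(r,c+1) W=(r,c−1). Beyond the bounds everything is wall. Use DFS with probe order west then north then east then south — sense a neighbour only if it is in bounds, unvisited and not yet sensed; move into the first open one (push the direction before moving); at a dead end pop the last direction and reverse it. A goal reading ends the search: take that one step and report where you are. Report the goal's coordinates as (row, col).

Action: maze.sense[north]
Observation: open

Action: stack.push[north]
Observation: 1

Action: maze.move[north]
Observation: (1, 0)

Action: maze.sense[north]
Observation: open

Action: stack.push[north]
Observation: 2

Action: maze.move[north]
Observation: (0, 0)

Action: maze.sense[east]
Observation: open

Action: stack.push[east]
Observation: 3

Action: maze.move[east]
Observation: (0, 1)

Action: maze.sense[east]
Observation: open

Action: stack.push[east]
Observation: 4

Action: maze.move[east]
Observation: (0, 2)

Action: maze.sense[east]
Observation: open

Action: stack.push[east]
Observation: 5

Action: maze.move[east]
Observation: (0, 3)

Action: maze.sense[east]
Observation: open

Action: stack.push[east]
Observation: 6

Action: maze.move[east]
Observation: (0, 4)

Action: maze.sense[south]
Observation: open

Action: stack.push[south]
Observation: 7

Action: maze.move[south]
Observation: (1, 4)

Action: maze.sense[west]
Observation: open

Action: stack.push[west]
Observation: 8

Action: maze.move[west]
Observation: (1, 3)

Action: maze.sense[west]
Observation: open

Action: stack.push[west]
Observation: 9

Action: maze.move[west]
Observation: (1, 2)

Action: maze.sense[west]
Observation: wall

Action: maze.sense[south]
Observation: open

Action: stack.push[south]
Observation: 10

Action: maze.move[south]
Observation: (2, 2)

Action: maze.sense[west]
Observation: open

Action: stack.push[west]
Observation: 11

Action: maze.move[west]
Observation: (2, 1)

Action: maze.sense[south]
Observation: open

Action: stack.push[south]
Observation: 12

Action: maze.move[south]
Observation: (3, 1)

Action: maze.sense[west]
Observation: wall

Action: maze.sense[east]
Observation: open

Action: stack.push[east]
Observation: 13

Action: maze.move[east]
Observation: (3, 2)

Action: maze.sense[east]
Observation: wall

Action: maze.sense[south]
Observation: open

Action: stack.push[south]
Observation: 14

Action: maze.move[south]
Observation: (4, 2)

Action: maze.sense[west]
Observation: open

Action: stack.push[west]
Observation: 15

Action: maze.move[west]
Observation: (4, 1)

Action: maze.sense[west]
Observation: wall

Action: maze.sense[south]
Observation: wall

Action: stack.pop[]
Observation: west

Action: maze.move[east]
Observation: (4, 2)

Action: maze.sense[east]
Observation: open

Action: stack.push[east]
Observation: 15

Action: maze.move[east]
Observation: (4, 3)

Action: maze.sense[east]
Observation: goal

Action: maze.move[east]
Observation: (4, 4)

Answer: (4, 4)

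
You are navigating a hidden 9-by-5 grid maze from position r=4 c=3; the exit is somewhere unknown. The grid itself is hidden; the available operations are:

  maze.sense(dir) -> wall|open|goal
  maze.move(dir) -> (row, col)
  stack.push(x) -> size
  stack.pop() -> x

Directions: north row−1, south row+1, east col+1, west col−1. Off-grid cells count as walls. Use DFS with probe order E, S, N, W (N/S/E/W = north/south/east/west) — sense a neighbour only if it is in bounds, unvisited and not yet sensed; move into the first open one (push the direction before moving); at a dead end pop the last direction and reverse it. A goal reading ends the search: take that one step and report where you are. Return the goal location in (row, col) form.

$ maze.sense east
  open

$ stack.push east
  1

$ maze.move east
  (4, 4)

$ maze.sense south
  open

$ stack.push south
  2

$ maze.move south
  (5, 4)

$ maze.sense south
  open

$ stack.push south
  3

$ maze.move south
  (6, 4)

$ maze.sense south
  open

$ stack.push south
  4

$ maze.move south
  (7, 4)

$ maze.sense south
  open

$ stack.push south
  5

$ maze.move south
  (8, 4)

$ maze.sense west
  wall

$ stack.pop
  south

$ maze.move north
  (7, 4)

$ maze.sense west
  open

$ stack.push west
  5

$ maze.move west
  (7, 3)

$ maze.sense north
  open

$ stack.push north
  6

$ maze.move north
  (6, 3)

$ maze.sense north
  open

$ stack.push north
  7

$ maze.move north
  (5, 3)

$ maze.sense west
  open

$ stack.push west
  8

$ maze.move west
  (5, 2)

$ maze.sense south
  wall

$ maze.sense north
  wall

$ maze.sense west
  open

$ stack.push west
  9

$ maze.move west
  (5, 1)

$ maze.sense south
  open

$ stack.push south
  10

$ maze.move south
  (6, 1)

$ maze.sense south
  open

$ stack.push south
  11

$ maze.move south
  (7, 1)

$ maze.sense east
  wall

$ maze.sense south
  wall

$ maze.sense west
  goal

$ maze.move west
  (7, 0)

Answer: (7, 0)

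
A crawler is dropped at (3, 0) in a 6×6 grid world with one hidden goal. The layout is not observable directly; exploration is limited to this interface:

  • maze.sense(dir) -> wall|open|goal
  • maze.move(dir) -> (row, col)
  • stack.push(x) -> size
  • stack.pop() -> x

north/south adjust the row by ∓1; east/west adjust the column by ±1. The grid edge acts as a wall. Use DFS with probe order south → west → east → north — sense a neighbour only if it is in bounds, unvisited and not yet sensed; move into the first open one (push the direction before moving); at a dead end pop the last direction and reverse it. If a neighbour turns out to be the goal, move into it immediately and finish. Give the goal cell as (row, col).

Do: sense[dir='south']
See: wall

Do: sense[dir='east']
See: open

Do: push[x='east']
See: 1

Do: move[dir='east']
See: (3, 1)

Do: sense[dir='south']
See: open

Do: push[x='south']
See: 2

Do: move[dir='south']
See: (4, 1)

Do: sense[dir='south']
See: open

Do: push[x='south']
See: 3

Do: move[dir='south']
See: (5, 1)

Do: sense[dir='west']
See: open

Do: push[x='west']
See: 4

Do: move[dir='west']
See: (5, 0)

Do: pop[]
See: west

Do: move[dir='east']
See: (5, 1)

Do: sense[dir='east']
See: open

Do: push[x='east']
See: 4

Do: move[dir='east']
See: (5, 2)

Do: sense[dir='east']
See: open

Do: push[x='east']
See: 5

Do: move[dir='east']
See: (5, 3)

Do: sense[dir='east']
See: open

Do: push[x='east']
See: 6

Do: move[dir='east']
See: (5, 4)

Do: sense[dir='east']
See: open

Do: push[x='east']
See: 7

Do: move[dir='east']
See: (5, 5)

Do: sense[dir='north']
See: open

Do: push[x='north']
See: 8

Do: move[dir='north']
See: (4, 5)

Do: sense[dir='west']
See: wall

Do: sense[dir='north']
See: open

Do: push[x='north']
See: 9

Do: move[dir='north']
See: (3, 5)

Do: sense[dir='west']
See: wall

Do: sense[dir='north']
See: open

Do: push[x='north']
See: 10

Do: move[dir='north']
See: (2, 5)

Do: sense[dir='west']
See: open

Do: push[x='west']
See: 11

Do: move[dir='west']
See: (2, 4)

Do: sense[dir='west']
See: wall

Do: sense[dir='north']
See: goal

Do: move[dir='north']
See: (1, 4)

Answer: (1, 4)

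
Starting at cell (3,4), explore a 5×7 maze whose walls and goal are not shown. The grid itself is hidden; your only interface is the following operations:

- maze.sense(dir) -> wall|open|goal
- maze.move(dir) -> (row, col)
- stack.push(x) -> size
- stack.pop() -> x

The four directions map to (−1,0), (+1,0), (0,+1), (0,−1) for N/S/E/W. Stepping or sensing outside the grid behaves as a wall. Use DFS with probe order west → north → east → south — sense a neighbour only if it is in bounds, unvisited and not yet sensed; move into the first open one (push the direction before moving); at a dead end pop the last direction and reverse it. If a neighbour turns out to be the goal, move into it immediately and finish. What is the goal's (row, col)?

! 1. maze.sense(west) ~> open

! 2. stack.push(west) ~> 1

! 3. maze.move(west) ~> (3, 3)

! 4. maze.sense(west) ~> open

! 5. stack.push(west) ~> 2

! 6. maze.move(west) ~> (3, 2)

! 7. maze.sense(west) ~> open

! 8. stack.push(west) ~> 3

! 9. maze.move(west) ~> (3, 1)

! 10. maze.sense(west) ~> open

! 11. stack.push(west) ~> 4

! 12. maze.move(west) ~> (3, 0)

! 13. maze.sense(north) ~> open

! 14. stack.push(north) ~> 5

! 15. maze.move(north) ~> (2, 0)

! 16. maze.sense(north) ~> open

! 17. stack.push(north) ~> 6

! 18. maze.move(north) ~> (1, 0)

! 19. maze.sense(north) ~> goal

! 20. maze.move(north) ~> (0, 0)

Answer: (0, 0)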